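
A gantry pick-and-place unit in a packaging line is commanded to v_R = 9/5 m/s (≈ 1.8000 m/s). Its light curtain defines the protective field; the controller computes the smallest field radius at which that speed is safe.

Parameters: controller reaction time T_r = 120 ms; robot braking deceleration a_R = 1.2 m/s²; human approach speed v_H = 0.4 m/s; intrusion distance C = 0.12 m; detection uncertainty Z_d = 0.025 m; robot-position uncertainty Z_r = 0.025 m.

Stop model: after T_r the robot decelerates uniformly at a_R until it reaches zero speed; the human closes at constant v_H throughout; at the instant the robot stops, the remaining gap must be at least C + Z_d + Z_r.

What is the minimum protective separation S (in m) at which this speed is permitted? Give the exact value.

S_min = 298/125 m = 2.3840 m

stop time T_s = (9/5)/(6/5) = 1.5000 s
reaction-phase robot travel = 1.8000·0.1200 = 0.2160 m
braking distance = 1.8000²/(2·1.2000) = 1.3500 m
human closes 0.4000·1.6200 = 0.6480 m
residual clearance needed = 0.1200+0.0250+0.0250 = 0.1700 m
S_min ≈ 0.2160+1.3500+0.6480+0.1700  ⇒  S_min = 298/125 m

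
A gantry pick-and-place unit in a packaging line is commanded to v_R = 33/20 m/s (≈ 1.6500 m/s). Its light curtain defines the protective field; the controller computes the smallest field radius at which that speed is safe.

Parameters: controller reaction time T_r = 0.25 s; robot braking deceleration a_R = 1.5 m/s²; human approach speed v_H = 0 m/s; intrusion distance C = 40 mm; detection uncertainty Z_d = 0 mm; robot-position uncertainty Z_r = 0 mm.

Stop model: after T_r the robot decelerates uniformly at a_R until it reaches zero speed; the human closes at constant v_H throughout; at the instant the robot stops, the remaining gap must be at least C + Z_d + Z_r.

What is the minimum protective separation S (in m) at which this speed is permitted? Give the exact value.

T_s = v_R/a_R = (33/20)/(3/2) = 1.1000 s
robot in T_r: 1.6500·0.2500 = 0.4125 m
robot under decel: 1.6500²/(2·1.5000) = 0.9075 m
human closes 0.0000·1.3500 = 0.0000 m
residual clearance needed = 0.0400+0.0000+0.0000 = 0.0400 m
S_min ≈ 0.4125+0.9075+0.0000+0.0400  ⇒  S_min = 34/25 m

S_min = 34/25 m = 1.3600 m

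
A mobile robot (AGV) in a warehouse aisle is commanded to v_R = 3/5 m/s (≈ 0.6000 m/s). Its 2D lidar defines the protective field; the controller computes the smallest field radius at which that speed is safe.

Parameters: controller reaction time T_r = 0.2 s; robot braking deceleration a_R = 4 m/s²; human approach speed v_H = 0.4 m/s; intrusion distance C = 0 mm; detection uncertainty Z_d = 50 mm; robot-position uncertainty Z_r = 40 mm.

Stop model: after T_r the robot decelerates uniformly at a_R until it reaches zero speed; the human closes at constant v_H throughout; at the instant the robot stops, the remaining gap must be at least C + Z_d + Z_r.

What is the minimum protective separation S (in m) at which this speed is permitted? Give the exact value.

T_s = v_R/a_R = (3/5)/4 = 0.1500 s
robot covers v_R·T_r = 0.6000·0.2000 = 0.1200 m before braking
robot covers 0.6000·0.1500 − ½·4.0000·0.1500² = 0.0450 m while stopping
human closes 0.4000·0.3500 = 0.1400 m
margins: 0.0000+0.0500+0.0400 = 0.0900 m
S_min ≈ 0.1200+0.0450+0.1400+0.0900  ⇒  S_min = 79/200 m

S_min = 79/200 m = 0.3950 m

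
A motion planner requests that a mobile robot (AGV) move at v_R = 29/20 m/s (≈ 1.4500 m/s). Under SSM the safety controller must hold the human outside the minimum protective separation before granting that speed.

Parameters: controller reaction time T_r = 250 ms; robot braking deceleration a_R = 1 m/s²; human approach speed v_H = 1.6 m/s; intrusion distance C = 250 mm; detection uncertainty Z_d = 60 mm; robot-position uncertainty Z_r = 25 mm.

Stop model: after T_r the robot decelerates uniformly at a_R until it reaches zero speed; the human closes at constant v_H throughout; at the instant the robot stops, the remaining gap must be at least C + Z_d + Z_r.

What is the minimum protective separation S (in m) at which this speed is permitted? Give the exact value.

stop time T_s = (29/20)/1 = 1.4500 s
robot in T_r: 1.4500·0.2500 = 0.3625 m
robot under decel: 1.4500²/(2·1.0000) = 1.0513 m
person approaches 1.6000·(0.2500+1.4500) = 2.7200 m
residual clearance needed = 0.2500+0.0600+0.0250 = 0.3350 m
S_min ≈ 0.3625+1.0513+2.7200+0.3350  ⇒  S_min = 143/32 m

S_min = 143/32 m = 4.4688 m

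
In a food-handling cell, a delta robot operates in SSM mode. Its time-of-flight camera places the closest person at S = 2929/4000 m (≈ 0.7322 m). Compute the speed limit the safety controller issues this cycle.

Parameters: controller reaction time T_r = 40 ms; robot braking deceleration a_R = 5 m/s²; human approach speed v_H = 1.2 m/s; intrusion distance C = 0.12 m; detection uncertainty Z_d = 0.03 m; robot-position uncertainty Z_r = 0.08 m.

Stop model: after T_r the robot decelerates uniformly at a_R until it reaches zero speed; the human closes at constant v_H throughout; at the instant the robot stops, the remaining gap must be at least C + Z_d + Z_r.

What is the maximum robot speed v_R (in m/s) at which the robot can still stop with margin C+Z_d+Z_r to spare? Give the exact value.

quadratic (1/10)·v² + (7/25)·v + (-1817/4000) = 0
  disc = (7/25)² − 4·(1/10)·(-1817/4000) = 2601/10000 ; √disc = 51/100
  v_R = (−(7/25) + 51/100) / (2·(1/10)) = 23/20 m/s
check:
stop time T_s = (23/20)/5 = 0.2300 s
robot covers v_R·T_r = 1.1500·0.0400 = 0.0460 m before braking
robot under decel: 1.1500²/(2·5.0000) = 0.1323 m
human over T_r+T_s: 1.2000·(0.0400+0.2300) = 0.3240 m
margins: 0.1200+0.0300+0.0800 = 0.2300 m
sum ≈ 0.0460+0.1323+0.3240+0.2300 ≈ 0.7322 m = S ✓

v_R_max = 23/20 m/s = 1.1500 m/s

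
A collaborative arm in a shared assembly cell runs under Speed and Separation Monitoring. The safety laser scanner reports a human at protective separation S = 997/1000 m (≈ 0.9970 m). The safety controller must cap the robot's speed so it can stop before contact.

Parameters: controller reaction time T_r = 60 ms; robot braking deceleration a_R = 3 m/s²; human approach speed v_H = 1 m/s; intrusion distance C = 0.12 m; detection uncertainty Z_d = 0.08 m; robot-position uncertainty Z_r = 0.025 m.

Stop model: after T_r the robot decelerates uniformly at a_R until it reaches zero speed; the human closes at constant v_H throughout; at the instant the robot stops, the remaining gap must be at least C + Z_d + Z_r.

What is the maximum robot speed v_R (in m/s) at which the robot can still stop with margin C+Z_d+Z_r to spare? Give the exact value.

at the boundary: (1/6)·v² + (59/150)·v + (-89/125) = 0
  disc = (59/150)² − 4·(1/6)·(-89/125) = 14161/22500 ; √disc = 119/150
  v_R = (−(59/150) + 119/150) / (2·(1/6)) = 6/5 m/s
check:
braking lasts T_s = (6/5)/3 = 0.4000 s
robot covers v_R·T_r = 1.2000·0.0600 = 0.0720 m before braking
robot under decel: 1.2000²/(2·3.0000) = 0.2400 m
human over T_r+T_s: 1.0000·(0.0600+0.4000) = 0.4600 m
C+Z_d+Z_r = 0.1200+0.0800+0.0250 = 0.2250 m
sum ≈ 0.0720+0.2400+0.4600+0.2250 ≈ 0.9970 m = S ✓

v_R_max = 6/5 m/s = 1.2000 m/s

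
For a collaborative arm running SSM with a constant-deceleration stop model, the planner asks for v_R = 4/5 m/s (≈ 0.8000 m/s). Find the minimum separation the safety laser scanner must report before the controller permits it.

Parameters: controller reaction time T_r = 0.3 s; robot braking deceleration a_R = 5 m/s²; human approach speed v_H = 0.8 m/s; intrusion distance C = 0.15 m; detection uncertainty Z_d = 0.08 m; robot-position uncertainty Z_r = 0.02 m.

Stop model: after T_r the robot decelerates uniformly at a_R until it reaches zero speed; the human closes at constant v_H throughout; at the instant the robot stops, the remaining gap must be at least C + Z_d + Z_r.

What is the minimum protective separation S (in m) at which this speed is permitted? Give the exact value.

S_min = 461/500 m = 0.9220 m

stop time T_s = (4/5)/5 = 0.1600 s
robot in T_r: 0.8000·0.3000 = 0.2400 m
braking distance = 0.8000²/(2·5.0000) = 0.0640 m
person approaches 0.8000·(0.3000+0.1600) = 0.3680 m
C+Z_d+Z_r = 0.1500+0.0800+0.0200 = 0.2500 m
S_min ≈ 0.2400+0.0640+0.3680+0.2500  ⇒  S_min = 461/500 m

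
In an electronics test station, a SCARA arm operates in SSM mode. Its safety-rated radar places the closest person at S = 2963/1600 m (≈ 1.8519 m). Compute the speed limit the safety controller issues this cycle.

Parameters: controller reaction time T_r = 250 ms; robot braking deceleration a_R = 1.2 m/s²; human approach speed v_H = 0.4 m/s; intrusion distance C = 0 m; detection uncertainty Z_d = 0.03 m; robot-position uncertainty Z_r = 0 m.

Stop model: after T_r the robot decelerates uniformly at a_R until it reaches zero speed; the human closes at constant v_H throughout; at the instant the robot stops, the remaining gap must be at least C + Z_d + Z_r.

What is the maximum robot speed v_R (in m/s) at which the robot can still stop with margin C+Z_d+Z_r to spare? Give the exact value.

at the boundary: (5/12)·v² + (7/12)·v + (-551/320) = 0
  disc = (7/12)² − 4·(5/12)·(-551/320) = 1849/576 ; √disc = 43/24
  v_R = (−(7/12) + 43/24) / (2·(5/12)) = 29/20 m/s
check:
stop time T_s = (29/20)/(6/5) = 1.2083 s
robot in T_r: 1.4500·0.2500 = 0.3625 m
robot under decel: 1.4500²/(2·1.2000) = 0.8760 m
person approaches 0.4000·(0.2500+1.2083) = 0.5833 m
margins: 0.0000+0.0300+0.0000 = 0.0300 m
sum ≈ 0.3625+0.8760+0.5833+0.0300 ≈ 1.8519 m = S ✓

v_R_max = 29/20 m/s = 1.4500 m/s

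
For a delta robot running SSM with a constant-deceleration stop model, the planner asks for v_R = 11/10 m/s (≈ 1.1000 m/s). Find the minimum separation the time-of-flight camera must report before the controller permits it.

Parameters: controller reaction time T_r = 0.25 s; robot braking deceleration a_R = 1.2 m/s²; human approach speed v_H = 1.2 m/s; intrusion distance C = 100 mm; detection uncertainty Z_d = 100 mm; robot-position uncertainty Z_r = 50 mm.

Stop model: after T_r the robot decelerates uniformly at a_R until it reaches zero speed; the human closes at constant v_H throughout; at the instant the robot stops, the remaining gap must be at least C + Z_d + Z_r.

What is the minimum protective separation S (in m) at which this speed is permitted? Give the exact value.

S_min = 583/240 m = 2.4292 m

braking lasts T_s = (11/10)/(6/5) = 0.9167 s
robot in T_r: 1.1000·0.2500 = 0.2750 m
robot under decel: 1.1000²/(2·1.2000) = 0.5042 m
human over T_r+T_s: 1.2000·(0.2500+0.9167) = 1.4000 m
margins: 0.1000+0.1000+0.0500 = 0.2500 m
S_min ≈ 0.2750+0.5042+1.4000+0.2500  ⇒  S_min = 583/240 m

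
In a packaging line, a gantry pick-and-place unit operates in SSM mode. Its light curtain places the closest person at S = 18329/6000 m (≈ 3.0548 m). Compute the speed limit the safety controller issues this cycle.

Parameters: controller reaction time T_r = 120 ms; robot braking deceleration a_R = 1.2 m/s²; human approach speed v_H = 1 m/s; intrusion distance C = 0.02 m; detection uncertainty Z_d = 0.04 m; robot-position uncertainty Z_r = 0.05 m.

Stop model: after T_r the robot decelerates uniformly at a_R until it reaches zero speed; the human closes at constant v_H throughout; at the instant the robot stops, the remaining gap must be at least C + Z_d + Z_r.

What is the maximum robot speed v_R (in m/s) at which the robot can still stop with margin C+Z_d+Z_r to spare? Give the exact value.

at the boundary: (5/12)·v² + (143/150)·v + (-16949/6000) = 0
  disc = (143/150)² − 4·(5/12)·(-16949/6000) = 56169/10000 ; √disc = 237/100
  v_R = (−(143/150) + 237/100) / (2·(5/12)) = 17/10 m/s
check:
T_s = v_R/a_R = (17/10)/(6/5) = 1.4167 s
reaction-phase robot travel = 1.7000·0.1200 = 0.2040 m
robot under decel: 1.7000²/(2·1.2000) = 1.2042 m
person approaches 1.0000·(0.1200+1.4167) = 1.5367 m
C+Z_d+Z_r = 0.0200+0.0400+0.0500 = 0.1100 m
sum ≈ 0.2040+1.2042+1.5367+0.1100 ≈ 3.0548 m = S ✓

v_R_max = 17/10 m/s = 1.7000 m/s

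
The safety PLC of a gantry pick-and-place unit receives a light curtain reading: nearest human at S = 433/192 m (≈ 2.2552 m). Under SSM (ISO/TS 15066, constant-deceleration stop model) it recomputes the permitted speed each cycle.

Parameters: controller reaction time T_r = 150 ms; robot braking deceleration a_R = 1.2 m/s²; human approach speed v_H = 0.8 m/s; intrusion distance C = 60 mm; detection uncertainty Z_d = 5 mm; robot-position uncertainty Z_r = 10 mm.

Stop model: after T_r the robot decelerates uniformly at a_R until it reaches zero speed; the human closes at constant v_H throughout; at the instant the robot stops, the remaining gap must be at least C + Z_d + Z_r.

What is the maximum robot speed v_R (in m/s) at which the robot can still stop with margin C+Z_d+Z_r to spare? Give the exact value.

v_R_max = 29/20 m/s = 1.4500 m/s

collect terms ⇒ (5/12)·v_R² + (49/60)·v_R + (-9889/4800) = 0
  disc = (49/60)² − 4·(5/12)·(-9889/4800) = 6561/1600 ; √disc = 81/40
  v_R = (−(49/60) + 81/40) / (2·(5/12)) = 29/20 m/s
check:
braking lasts T_s = (29/20)/(6/5) = 1.2083 s
robot in T_r: 1.4500·0.1500 = 0.2175 m
robot covers 1.4500·1.2083 − ½·1.2000·1.2083² = 0.8760 m while stopping
human over T_r+T_s: 0.8000·(0.1500+1.2083) = 1.0867 m
C+Z_d+Z_r = 0.0600+0.0050+0.0100 = 0.0750 m
sum ≈ 0.2175+0.8760+1.0867+0.0750 ≈ 2.2552 m = S ✓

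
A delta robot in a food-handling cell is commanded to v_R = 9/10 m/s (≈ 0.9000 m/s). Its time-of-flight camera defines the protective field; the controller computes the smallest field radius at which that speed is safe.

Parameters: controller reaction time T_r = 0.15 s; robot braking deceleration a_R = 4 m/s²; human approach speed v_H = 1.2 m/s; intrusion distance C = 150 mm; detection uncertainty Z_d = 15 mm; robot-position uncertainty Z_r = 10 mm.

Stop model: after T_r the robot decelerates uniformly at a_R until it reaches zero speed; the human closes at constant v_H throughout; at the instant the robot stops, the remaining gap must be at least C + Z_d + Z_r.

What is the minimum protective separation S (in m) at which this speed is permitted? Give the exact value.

S_min = 689/800 m = 0.8612 m

braking lasts T_s = (9/10)/4 = 0.2250 s
robot covers v_R·T_r = 0.9000·0.1500 = 0.1350 m before braking
robot under decel: 0.9000²/(2·4.0000) = 0.1013 m
person approaches 1.2000·(0.1500+0.2250) = 0.4500 m
residual clearance needed = 0.1500+0.0150+0.0100 = 0.1750 m
S_min ≈ 0.1350+0.1013+0.4500+0.1750  ⇒  S_min = 689/800 m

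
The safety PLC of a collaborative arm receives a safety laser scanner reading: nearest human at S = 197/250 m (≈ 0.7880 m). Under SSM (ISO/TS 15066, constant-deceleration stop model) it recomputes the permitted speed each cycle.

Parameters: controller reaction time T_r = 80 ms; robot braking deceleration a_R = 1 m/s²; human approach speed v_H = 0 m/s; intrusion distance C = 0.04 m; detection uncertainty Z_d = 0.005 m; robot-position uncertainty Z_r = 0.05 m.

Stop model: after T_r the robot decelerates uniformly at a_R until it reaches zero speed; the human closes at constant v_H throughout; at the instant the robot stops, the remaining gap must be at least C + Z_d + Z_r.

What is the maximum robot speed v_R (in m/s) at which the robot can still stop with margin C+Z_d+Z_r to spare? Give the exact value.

at the boundary: (1/2)·v² + (2/25)·v + (-693/1000) = 0
  disc = (2/25)² − 4·(1/2)·(-693/1000) = 3481/2500 ; √disc = 59/50
  v_R = (−(2/25) + 59/50) / (2·(1/2)) = 11/10 m/s
check:
braking lasts T_s = (11/10)/1 = 1.1000 s
robot in T_r: 1.1000·0.0800 = 0.0880 m
robot covers 1.1000·1.1000 − ½·1.0000·1.1000² = 0.6050 m while stopping
human closes 0.0000·1.1800 = 0.0000 m
residual clearance needed = 0.0400+0.0050+0.0500 = 0.0950 m
sum ≈ 0.0880+0.6050+0.0000+0.0950 ≈ 0.7880 m = S ✓

v_R_max = 11/10 m/s = 1.1000 m/s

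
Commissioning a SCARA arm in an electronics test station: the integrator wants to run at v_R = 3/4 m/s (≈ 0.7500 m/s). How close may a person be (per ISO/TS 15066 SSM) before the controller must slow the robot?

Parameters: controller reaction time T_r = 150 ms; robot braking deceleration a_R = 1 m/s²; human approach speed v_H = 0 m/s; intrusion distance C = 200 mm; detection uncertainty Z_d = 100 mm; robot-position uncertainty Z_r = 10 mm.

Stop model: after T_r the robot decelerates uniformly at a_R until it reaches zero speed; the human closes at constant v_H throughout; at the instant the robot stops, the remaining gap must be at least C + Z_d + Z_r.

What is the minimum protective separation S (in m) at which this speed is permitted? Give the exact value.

S_min = 563/800 m = 0.7037 m

T_s = v_R/a_R = (3/4)/1 = 0.7500 s
reaction-phase robot travel = 0.7500·0.1500 = 0.1125 m
braking distance = 0.7500²/(2·1.0000) = 0.2812 m
human over T_r+T_s: 0.0000·(0.1500+0.7500) = 0.0000 m
margins: 0.2000+0.1000+0.0100 = 0.3100 m
S_min ≈ 0.1125+0.2812+0.0000+0.3100  ⇒  S_min = 563/800 m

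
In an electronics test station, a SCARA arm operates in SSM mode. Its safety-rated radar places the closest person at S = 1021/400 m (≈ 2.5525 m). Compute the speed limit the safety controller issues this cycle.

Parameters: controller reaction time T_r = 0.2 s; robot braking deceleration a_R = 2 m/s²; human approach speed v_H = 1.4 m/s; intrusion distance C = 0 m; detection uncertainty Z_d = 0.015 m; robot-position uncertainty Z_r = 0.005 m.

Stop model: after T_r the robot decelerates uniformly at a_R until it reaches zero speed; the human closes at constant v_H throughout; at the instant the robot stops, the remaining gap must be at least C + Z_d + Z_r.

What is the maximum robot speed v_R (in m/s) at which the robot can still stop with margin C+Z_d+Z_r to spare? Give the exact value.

collect terms ⇒ (1/4)·v_R² + (9/10)·v_R + (-901/400) = 0
  disc = (9/10)² − 4·(1/4)·(-901/400) = 49/16 ; √disc = 7/4
  v_R = (−(9/10) + 7/4) / (2·(1/4)) = 17/10 m/s
check:
T_s = v_R/a_R = (17/10)/2 = 0.8500 s
reaction-phase robot travel = 1.7000·0.2000 = 0.3400 m
braking distance = 1.7000²/(2·2.0000) = 0.7225 m
human over T_r+T_s: 1.4000·(0.2000+0.8500) = 1.4700 m
margins: 0.0000+0.0150+0.0050 = 0.0200 m
sum ≈ 0.3400+0.7225+1.4700+0.0200 ≈ 2.5525 m = S ✓

v_R_max = 17/10 m/s = 1.7000 m/s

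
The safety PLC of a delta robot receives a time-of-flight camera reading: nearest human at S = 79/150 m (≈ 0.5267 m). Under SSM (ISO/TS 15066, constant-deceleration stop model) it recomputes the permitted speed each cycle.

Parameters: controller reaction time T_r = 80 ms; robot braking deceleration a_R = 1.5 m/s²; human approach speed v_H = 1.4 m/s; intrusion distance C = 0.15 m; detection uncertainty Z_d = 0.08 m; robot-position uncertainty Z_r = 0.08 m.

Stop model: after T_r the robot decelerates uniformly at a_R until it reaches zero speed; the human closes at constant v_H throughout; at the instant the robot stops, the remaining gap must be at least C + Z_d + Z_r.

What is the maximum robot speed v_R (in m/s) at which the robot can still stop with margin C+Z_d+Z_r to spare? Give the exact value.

v_R_max = 1/10 m/s = 0.1000 m/s

quadratic (1/3)·v² + (76/75)·v + (-157/1500) = 0
  disc = (76/75)² − 4·(1/3)·(-157/1500) = 729/625 ; √disc = 27/25
  v_R = (−(76/75) + 27/25) / (2·(1/3)) = 1/10 m/s
check:
stop time T_s = (1/10)/(3/2) = 0.0667 s
robot covers v_R·T_r = 0.1000·0.0800 = 0.0080 m before braking
robot under decel: 0.1000²/(2·1.5000) = 0.0033 m
human over T_r+T_s: 1.4000·(0.0800+0.0667) = 0.2053 m
margins: 0.1500+0.0800+0.0800 = 0.3100 m
sum ≈ 0.0080+0.0033+0.2053+0.3100 ≈ 0.5267 m = S ✓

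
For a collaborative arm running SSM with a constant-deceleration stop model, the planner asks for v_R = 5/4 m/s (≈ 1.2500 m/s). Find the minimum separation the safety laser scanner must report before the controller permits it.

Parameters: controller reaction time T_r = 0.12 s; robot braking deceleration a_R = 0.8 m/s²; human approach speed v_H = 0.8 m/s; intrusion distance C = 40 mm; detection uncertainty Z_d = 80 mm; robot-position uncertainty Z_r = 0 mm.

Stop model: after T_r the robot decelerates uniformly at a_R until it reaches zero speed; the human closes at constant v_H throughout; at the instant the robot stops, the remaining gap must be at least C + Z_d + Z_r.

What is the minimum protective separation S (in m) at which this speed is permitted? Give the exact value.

S_min = 41481/16000 m = 2.5926 m

braking lasts T_s = (5/4)/(4/5) = 1.5625 s
robot in T_r: 1.2500·0.1200 = 0.1500 m
robot covers 1.2500·1.5625 − ½·0.8000·1.5625² = 0.9766 m while stopping
human closes 0.8000·1.6825 = 1.3460 m
C+Z_d+Z_r = 0.0400+0.0800+0.0000 = 0.1200 m
S_min ≈ 0.1500+0.9766+1.3460+0.1200  ⇒  S_min = 41481/16000 m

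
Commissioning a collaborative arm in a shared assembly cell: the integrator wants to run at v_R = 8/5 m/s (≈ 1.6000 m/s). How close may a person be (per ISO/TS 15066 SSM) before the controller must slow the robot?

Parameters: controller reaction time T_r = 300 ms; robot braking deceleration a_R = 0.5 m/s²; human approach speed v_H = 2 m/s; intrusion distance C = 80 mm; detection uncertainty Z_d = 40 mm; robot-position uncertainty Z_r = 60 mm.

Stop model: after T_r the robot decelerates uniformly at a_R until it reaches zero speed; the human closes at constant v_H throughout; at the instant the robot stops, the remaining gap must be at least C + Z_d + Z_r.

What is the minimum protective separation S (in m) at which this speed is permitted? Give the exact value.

stop time T_s = (8/5)/(1/2) = 3.2000 s
reaction-phase robot travel = 1.6000·0.3000 = 0.4800 m
robot under decel: 1.6000²/(2·0.5000) = 2.5600 m
human over T_r+T_s: 2.0000·(0.3000+3.2000) = 7.0000 m
margins: 0.0800+0.0400+0.0600 = 0.1800 m
S_min ≈ 0.4800+2.5600+7.0000+0.1800  ⇒  S_min = 511/50 m

S_min = 511/50 m = 10.2200 m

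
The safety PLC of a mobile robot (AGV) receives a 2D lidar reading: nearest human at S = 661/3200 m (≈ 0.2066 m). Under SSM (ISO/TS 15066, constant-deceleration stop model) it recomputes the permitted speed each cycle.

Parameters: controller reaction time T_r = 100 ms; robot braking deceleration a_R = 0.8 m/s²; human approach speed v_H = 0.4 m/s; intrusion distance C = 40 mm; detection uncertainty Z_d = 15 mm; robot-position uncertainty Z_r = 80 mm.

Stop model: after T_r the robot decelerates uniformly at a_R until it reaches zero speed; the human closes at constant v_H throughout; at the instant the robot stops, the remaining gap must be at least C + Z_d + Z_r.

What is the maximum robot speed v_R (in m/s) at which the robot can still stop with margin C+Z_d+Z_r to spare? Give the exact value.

v_R_max = 1/20 m/s = 0.0500 m/s

collect terms ⇒ (5/8)·v_R² + (3/5)·v_R + (-101/3200) = 0
  disc = (3/5)² − 4·(5/8)·(-101/3200) = 2809/6400 ; √disc = 53/80
  v_R = (−(3/5) + 53/80) / (2·(5/8)) = 1/20 m/s
check:
braking lasts T_s = (1/20)/(4/5) = 0.0625 s
reaction-phase robot travel = 0.0500·0.1000 = 0.0050 m
robot under decel: 0.0500²/(2·0.8000) = 0.0016 m
human closes 0.4000·0.1625 = 0.0650 m
residual clearance needed = 0.0400+0.0150+0.0800 = 0.1350 m
sum ≈ 0.0050+0.0016+0.0650+0.1350 ≈ 0.2066 m = S ✓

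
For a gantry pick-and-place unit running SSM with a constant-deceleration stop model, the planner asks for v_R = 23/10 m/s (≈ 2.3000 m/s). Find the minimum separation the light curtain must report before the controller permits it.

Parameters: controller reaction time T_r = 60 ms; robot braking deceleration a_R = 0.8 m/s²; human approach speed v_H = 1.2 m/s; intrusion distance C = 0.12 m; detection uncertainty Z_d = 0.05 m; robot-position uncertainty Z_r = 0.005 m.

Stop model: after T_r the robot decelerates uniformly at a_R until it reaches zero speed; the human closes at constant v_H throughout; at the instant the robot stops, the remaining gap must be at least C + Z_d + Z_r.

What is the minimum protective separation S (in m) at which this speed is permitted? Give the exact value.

T_s = v_R/a_R = (23/10)/(4/5) = 2.8750 s
reaction-phase robot travel = 2.3000·0.0600 = 0.1380 m
robot covers 2.3000·2.8750 − ½·0.8000·2.8750² = 3.3062 m while stopping
person approaches 1.2000·(0.0600+2.8750) = 3.5220 m
residual clearance needed = 0.1200+0.0500+0.0050 = 0.1750 m
S_min ≈ 0.1380+3.3062+3.5220+0.1750  ⇒  S_min = 5713/800 m

S_min = 5713/800 m = 7.1413 m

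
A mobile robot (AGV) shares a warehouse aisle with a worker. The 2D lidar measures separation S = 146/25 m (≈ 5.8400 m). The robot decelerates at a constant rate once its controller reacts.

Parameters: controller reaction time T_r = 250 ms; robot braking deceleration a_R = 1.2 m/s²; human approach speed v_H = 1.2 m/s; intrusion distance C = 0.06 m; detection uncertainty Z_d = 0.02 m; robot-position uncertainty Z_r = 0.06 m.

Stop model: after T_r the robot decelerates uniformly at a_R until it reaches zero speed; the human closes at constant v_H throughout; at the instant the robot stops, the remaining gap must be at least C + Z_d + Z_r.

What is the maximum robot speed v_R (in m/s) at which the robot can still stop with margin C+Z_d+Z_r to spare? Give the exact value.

v_R_max = 12/5 m/s = 2.4000 m/s

quadratic (5/12)·v² + (5/4)·v + (-27/5) = 0
  disc = (5/4)² − 4·(5/12)·(-27/5) = 169/16 ; √disc = 13/4
  v_R = (−(5/4) + 13/4) / (2·(5/12)) = 12/5 m/s
check:
braking lasts T_s = (12/5)/(6/5) = 2.0000 s
robot covers v_R·T_r = 2.4000·0.2500 = 0.6000 m before braking
braking distance = 2.4000²/(2·1.2000) = 2.4000 m
human over T_r+T_s: 1.2000·(0.2500+2.0000) = 2.7000 m
margins: 0.0600+0.0200+0.0600 = 0.1400 m
sum ≈ 0.6000+2.4000+2.7000+0.1400 ≈ 5.8400 m = S ✓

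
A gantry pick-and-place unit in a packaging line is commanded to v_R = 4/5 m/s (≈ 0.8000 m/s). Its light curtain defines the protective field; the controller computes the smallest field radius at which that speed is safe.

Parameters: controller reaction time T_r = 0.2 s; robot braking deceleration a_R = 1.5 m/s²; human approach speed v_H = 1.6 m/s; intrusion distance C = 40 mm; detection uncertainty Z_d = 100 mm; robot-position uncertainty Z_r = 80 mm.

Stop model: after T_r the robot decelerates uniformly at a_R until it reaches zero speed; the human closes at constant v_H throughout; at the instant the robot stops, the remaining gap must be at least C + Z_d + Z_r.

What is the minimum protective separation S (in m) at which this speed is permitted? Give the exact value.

stop time T_s = (4/5)/(3/2) = 0.5333 s
robot in T_r: 0.8000·0.2000 = 0.1600 m
robot under decel: 0.8000²/(2·1.5000) = 0.2133 m
human closes 1.6000·0.7333 = 1.1733 m
margins: 0.0400+0.1000+0.0800 = 0.2200 m
S_min ≈ 0.1600+0.2133+1.1733+0.2200  ⇒  S_min = 53/30 m

S_min = 53/30 m = 1.7667 m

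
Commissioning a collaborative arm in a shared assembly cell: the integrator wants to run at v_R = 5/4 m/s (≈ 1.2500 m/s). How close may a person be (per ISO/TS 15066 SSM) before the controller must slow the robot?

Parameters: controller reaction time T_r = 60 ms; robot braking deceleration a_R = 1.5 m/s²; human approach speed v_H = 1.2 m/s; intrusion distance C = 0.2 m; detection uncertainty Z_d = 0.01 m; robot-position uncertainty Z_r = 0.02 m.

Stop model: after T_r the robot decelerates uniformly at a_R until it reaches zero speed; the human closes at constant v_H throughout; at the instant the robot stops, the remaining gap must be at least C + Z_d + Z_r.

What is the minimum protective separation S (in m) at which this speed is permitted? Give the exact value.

T_s = v_R/a_R = (5/4)/(3/2) = 0.8333 s
robot in T_r: 1.2500·0.0600 = 0.0750 m
robot covers 1.2500·0.8333 − ½·1.5000·0.8333² = 0.5208 m while stopping
person approaches 1.2000·(0.0600+0.8333) = 1.0720 m
margins: 0.2000+0.0100+0.0200 = 0.2300 m
S_min ≈ 0.0750+0.5208+1.0720+0.2300  ⇒  S_min = 11387/6000 m

S_min = 11387/6000 m = 1.8978 m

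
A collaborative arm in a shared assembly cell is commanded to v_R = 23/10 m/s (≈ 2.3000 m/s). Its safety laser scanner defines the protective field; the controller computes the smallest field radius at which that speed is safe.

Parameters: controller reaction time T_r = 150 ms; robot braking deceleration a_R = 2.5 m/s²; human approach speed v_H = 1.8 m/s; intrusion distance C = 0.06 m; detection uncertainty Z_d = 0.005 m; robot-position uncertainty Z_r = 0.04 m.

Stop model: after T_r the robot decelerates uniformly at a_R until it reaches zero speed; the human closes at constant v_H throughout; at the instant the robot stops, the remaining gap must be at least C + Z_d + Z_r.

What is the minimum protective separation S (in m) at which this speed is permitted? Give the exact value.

T_s = v_R/a_R = (23/10)/(5/2) = 0.9200 s
robot in T_r: 2.3000·0.1500 = 0.3450 m
robot covers 2.3000·0.9200 − ½·2.5000·0.9200² = 1.0580 m while stopping
human over T_r+T_s: 1.8000·(0.1500+0.9200) = 1.9260 m
margins: 0.0600+0.0050+0.0400 = 0.1050 m
S_min ≈ 0.3450+1.0580+1.9260+0.1050  ⇒  S_min = 1717/500 m

S_min = 1717/500 m = 3.4340 m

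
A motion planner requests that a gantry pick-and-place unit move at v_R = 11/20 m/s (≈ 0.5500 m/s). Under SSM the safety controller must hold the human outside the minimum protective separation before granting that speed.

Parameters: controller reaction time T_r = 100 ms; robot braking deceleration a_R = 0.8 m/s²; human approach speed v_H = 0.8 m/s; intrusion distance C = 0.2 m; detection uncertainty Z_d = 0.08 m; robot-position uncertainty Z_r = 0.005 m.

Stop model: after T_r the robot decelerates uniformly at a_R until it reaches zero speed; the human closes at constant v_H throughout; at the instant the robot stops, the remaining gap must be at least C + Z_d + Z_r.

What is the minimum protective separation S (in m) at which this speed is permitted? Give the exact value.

S_min = 3709/3200 m = 1.1591 m

braking lasts T_s = (11/20)/(4/5) = 0.6875 s
robot in T_r: 0.5500·0.1000 = 0.0550 m
robot covers 0.5500·0.6875 − ½·0.8000·0.6875² = 0.1891 m while stopping
human over T_r+T_s: 0.8000·(0.1000+0.6875) = 0.6300 m
margins: 0.2000+0.0800+0.0050 = 0.2850 m
S_min ≈ 0.0550+0.1891+0.6300+0.2850  ⇒  S_min = 3709/3200 m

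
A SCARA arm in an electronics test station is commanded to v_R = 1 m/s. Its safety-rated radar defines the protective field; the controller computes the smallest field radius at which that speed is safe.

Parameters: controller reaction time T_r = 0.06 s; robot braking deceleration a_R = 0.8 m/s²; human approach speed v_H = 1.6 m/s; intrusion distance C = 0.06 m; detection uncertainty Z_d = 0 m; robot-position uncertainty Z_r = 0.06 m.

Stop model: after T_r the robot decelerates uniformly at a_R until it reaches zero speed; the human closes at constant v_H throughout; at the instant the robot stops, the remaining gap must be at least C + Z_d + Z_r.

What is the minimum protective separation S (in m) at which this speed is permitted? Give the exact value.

S_min = 2901/1000 m = 2.9010 m

braking lasts T_s = 1/(4/5) = 1.2500 s
robot covers v_R·T_r = 1.0000·0.0600 = 0.0600 m before braking
robot under decel: 1.0000²/(2·0.8000) = 0.6250 m
human closes 1.6000·1.3100 = 2.0960 m
margins: 0.0600+0.0000+0.0600 = 0.1200 m
S_min ≈ 0.0600+0.6250+2.0960+0.1200  ⇒  S_min = 2901/1000 m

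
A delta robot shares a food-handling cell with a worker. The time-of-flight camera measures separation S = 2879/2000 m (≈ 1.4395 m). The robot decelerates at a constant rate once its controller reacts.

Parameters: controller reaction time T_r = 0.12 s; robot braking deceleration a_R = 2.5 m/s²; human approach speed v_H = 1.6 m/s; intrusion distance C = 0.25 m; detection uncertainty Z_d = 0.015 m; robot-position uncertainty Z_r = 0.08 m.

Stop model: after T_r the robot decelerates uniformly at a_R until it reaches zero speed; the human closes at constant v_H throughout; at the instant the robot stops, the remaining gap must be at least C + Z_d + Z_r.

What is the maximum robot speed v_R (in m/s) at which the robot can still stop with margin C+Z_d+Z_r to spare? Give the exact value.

v_R_max = 19/20 m/s = 0.9500 m/s

collect terms ⇒ (1/5)·v_R² + (19/25)·v_R + (-361/400) = 0
  disc = (19/25)² − 4·(1/5)·(-361/400) = 3249/2500 ; √disc = 57/50
  v_R = (−(19/25) + 57/50) / (2·(1/5)) = 19/20 m/s
check:
braking lasts T_s = (19/20)/(5/2) = 0.3800 s
robot covers v_R·T_r = 0.9500·0.1200 = 0.1140 m before braking
robot under decel: 0.9500²/(2·2.5000) = 0.1805 m
human closes 1.6000·0.5000 = 0.8000 m
residual clearance needed = 0.2500+0.0150+0.0800 = 0.3450 m
sum ≈ 0.1140+0.1805+0.8000+0.3450 ≈ 1.4395 m = S ✓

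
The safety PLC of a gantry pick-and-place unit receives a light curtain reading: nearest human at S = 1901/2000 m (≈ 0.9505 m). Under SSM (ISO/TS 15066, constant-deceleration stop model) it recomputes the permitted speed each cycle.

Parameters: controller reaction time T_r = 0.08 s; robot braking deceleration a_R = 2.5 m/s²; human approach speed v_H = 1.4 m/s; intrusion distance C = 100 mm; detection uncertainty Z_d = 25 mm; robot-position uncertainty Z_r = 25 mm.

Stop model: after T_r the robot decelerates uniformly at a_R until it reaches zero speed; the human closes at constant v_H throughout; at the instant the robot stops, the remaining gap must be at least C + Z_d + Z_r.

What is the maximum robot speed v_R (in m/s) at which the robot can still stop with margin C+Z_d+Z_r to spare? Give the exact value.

v_R_max = 17/20 m/s = 0.8500 m/s

quadratic (1/5)·v² + (16/25)·v + (-1377/2000) = 0
  disc = (16/25)² − 4·(1/5)·(-1377/2000) = 2401/2500 ; √disc = 49/50
  v_R = (−(16/25) + 49/50) / (2·(1/5)) = 17/20 m/s
check:
braking lasts T_s = (17/20)/(5/2) = 0.3400 s
reaction-phase robot travel = 0.8500·0.0800 = 0.0680 m
braking distance = 0.8500²/(2·2.5000) = 0.1445 m
human over T_r+T_s: 1.4000·(0.0800+0.3400) = 0.5880 m
C+Z_d+Z_r = 0.1000+0.0250+0.0250 = 0.1500 m
sum ≈ 0.0680+0.1445+0.5880+0.1500 ≈ 0.9505 m = S ✓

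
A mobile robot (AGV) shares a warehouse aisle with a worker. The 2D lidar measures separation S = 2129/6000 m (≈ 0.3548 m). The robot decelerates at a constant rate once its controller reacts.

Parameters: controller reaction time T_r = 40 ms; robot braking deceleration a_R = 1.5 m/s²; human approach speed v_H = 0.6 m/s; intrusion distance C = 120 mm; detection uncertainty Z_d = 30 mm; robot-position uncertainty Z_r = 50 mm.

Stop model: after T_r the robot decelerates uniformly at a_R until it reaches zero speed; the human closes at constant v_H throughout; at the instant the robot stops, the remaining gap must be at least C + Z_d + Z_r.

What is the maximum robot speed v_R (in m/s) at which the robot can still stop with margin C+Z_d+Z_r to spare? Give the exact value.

at the boundary: (1/3)·v² + (11/25)·v + (-157/1200) = 0
  disc = (11/25)² − 4·(1/3)·(-157/1200) = 8281/22500 ; √disc = 91/150
  v_R = (−(11/25) + 91/150) / (2·(1/3)) = 1/4 m/s
check:
T_s = v_R/a_R = (1/4)/(3/2) = 0.1667 s
robot covers v_R·T_r = 0.2500·0.0400 = 0.0100 m before braking
robot under decel: 0.2500²/(2·1.5000) = 0.0208 m
human closes 0.6000·0.2067 = 0.1240 m
C+Z_d+Z_r = 0.1200+0.0300+0.0500 = 0.2000 m
sum ≈ 0.0100+0.0208+0.1240+0.2000 ≈ 0.3548 m = S ✓

v_R_max = 1/4 m/s = 0.2500 m/s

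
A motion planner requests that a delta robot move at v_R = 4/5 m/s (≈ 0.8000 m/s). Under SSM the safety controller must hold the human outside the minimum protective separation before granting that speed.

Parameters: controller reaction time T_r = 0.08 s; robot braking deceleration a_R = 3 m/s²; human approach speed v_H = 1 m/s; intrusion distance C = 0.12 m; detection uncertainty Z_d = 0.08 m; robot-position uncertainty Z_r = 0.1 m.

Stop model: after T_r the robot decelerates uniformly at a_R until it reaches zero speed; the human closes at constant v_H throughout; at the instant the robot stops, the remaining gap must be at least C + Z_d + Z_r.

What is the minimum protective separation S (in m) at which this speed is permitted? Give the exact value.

stop time T_s = (4/5)/3 = 0.2667 s
robot covers v_R·T_r = 0.8000·0.0800 = 0.0640 m before braking
robot covers 0.8000·0.2667 − ½·3.0000·0.2667² = 0.1067 m while stopping
person approaches 1.0000·(0.0800+0.2667) = 0.3467 m
C+Z_d+Z_r = 0.1200+0.0800+0.1000 = 0.3000 m
S_min ≈ 0.0640+0.1067+0.3467+0.3000  ⇒  S_min = 613/750 m

S_min = 613/750 m = 0.8173 m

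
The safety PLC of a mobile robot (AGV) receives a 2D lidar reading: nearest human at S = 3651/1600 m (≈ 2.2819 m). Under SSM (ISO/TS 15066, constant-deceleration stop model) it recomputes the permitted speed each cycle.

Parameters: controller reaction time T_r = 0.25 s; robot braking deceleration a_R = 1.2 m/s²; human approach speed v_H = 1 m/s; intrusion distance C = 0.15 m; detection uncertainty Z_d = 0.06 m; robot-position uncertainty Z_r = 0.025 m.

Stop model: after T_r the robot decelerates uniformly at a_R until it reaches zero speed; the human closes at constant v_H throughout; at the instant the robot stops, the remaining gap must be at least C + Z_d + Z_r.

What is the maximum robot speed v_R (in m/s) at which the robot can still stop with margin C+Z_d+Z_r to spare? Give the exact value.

quadratic (5/12)·v² + (13/12)·v + (-115/64) = 0
  disc = (13/12)² − 4·(5/12)·(-115/64) = 2401/576 ; √disc = 49/24
  v_R = (−(13/12) + 49/24) / (2·(5/12)) = 23/20 m/s
check:
stop time T_s = (23/20)/(6/5) = 0.9583 s
robot covers v_R·T_r = 1.1500·0.2500 = 0.2875 m before braking
braking distance = 1.1500²/(2·1.2000) = 0.5510 m
human over T_r+T_s: 1.0000·(0.2500+0.9583) = 1.2083 m
C+Z_d+Z_r = 0.1500+0.0600+0.0250 = 0.2350 m
sum ≈ 0.2875+0.5510+1.2083+0.2350 ≈ 2.2819 m = S ✓

v_R_max = 23/20 m/s = 1.1500 m/s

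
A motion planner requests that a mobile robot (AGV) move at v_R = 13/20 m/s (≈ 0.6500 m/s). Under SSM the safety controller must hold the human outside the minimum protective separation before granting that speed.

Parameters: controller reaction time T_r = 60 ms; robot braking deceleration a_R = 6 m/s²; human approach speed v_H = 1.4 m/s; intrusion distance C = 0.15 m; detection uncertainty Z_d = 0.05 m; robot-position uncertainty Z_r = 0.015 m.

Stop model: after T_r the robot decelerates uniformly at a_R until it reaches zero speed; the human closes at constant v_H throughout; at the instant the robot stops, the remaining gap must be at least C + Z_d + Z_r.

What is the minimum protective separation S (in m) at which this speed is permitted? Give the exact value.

stop time T_s = (13/20)/6 = 0.1083 s
reaction-phase robot travel = 0.6500·0.0600 = 0.0390 m
robot covers 0.6500·0.1083 − ½·6.0000·0.1083² = 0.0352 m while stopping
human closes 1.4000·0.1683 = 0.2357 m
C+Z_d+Z_r = 0.1500+0.0500+0.0150 = 0.2150 m
S_min ≈ 0.0390+0.0352+0.2357+0.2150  ⇒  S_min = 4199/8000 m

S_min = 4199/8000 m = 0.5249 m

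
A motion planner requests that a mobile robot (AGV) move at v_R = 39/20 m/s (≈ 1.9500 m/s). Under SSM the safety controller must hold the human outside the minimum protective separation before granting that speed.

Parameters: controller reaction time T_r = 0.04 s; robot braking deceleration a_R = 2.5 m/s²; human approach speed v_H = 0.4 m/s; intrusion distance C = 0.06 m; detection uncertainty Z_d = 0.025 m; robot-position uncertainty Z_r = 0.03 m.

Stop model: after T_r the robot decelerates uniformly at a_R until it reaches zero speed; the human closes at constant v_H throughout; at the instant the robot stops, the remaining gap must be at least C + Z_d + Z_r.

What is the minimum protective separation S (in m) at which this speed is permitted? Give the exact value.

braking lasts T_s = (39/20)/(5/2) = 0.7800 s
robot in T_r: 1.9500·0.0400 = 0.0780 m
robot under decel: 1.9500²/(2·2.5000) = 0.7605 m
human over T_r+T_s: 0.4000·(0.0400+0.7800) = 0.3280 m
C+Z_d+Z_r = 0.0600+0.0250+0.0300 = 0.1150 m
S_min ≈ 0.0780+0.7605+0.3280+0.1150  ⇒  S_min = 2563/2000 m

S_min = 2563/2000 m = 1.2815 m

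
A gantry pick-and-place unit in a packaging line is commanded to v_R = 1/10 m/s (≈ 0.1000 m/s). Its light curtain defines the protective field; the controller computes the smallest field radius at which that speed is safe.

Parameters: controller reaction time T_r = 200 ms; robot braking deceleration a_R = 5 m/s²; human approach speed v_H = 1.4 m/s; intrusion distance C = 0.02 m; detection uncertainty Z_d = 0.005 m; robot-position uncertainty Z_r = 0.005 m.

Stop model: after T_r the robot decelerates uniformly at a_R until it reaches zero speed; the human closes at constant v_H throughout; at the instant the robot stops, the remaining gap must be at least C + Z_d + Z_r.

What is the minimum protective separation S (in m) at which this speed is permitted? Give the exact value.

S_min = 359/1000 m = 0.3590 m

T_s = v_R/a_R = (1/10)/5 = 0.0200 s
robot in T_r: 0.1000·0.2000 = 0.0200 m
robot covers 0.1000·0.0200 − ½·5.0000·0.0200² = 0.0010 m while stopping
person approaches 1.4000·(0.2000+0.0200) = 0.3080 m
residual clearance needed = 0.0200+0.0050+0.0050 = 0.0300 m
S_min ≈ 0.0200+0.0010+0.3080+0.0300  ⇒  S_min = 359/1000 m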